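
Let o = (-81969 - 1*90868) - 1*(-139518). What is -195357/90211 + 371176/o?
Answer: -279673133/21019163 ≈ -13.306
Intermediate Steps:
o = -33319 (o = (-81969 - 90868) + 139518 = -172837 + 139518 = -33319)
-195357/90211 + 371176/o = -195357/90211 + 371176/(-33319) = -195357*1/90211 + 371176*(-1/33319) = -195357/90211 - 28552/2563 = -279673133/21019163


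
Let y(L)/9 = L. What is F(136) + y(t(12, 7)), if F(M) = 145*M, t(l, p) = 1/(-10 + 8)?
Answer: 39431/2 ≈ 19716.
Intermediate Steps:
t(l, p) = -1/2 (t(l, p) = 1/(-2) = -1/2)
y(L) = 9*L
F(136) + y(t(12, 7)) = 145*136 + 9*(-1/2) = 19720 - 9/2 = 39431/2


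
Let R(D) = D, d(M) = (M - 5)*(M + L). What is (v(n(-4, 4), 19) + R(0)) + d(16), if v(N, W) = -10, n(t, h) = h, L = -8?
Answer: 78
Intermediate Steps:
d(M) = (-8 + M)*(-5 + M) (d(M) = (M - 5)*(M - 8) = (-5 + M)*(-8 + M) = (-8 + M)*(-5 + M))
(v(n(-4, 4), 19) + R(0)) + d(16) = (-10 + 0) + (40 + 16**2 - 13*16) = -10 + (40 + 256 - 208) = -10 + 88 = 78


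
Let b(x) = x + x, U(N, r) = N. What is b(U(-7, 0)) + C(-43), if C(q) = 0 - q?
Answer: 29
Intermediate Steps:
C(q) = -q
b(x) = 2*x
b(U(-7, 0)) + C(-43) = 2*(-7) - 1*(-43) = -14 + 43 = 29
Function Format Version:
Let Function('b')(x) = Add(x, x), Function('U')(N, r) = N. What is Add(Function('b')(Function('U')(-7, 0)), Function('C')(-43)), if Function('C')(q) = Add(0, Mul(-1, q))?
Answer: 29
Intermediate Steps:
Function('C')(q) = Mul(-1, q)
Function('b')(x) = Mul(2, x)
Add(Function('b')(Function('U')(-7, 0)), Function('C')(-43)) = Add(Mul(2, -7), Mul(-1, -43)) = Add(-14, 43) = 29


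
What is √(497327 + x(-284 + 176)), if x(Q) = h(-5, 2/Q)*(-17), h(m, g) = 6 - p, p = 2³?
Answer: √497361 ≈ 705.24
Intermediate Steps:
p = 8
h(m, g) = -2 (h(m, g) = 6 - 1*8 = 6 - 8 = -2)
x(Q) = 34 (x(Q) = -2*(-17) = 34)
√(497327 + x(-284 + 176)) = √(497327 + 34) = √497361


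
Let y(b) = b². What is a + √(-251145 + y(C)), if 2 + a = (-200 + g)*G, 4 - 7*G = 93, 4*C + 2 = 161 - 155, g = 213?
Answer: -1171/7 + 2*I*√62786 ≈ -167.29 + 501.14*I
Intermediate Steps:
C = 1 (C = -½ + (161 - 155)/4 = -½ + (¼)*6 = -½ + 3/2 = 1)
G = -89/7 (G = 4/7 - ⅐*93 = 4/7 - 93/7 = -89/7 ≈ -12.714)
a = -1171/7 (a = -2 + (-200 + 213)*(-89/7) = -2 + 13*(-89/7) = -2 - 1157/7 = -1171/7 ≈ -167.29)
a + √(-251145 + y(C)) = -1171/7 + √(-251145 + 1²) = -1171/7 + √(-251145 + 1) = -1171/7 + √(-251144) = -1171/7 + 2*I*√62786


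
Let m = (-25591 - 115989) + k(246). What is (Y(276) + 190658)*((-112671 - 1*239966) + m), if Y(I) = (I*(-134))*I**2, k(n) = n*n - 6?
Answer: 1221797085243882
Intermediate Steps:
k(n) = -6 + n**2 (k(n) = n**2 - 6 = -6 + n**2)
Y(I) = -134*I**3 (Y(I) = (-134*I)*I**2 = -134*I**3)
m = -81070 (m = (-25591 - 115989) + (-6 + 246**2) = -141580 + (-6 + 60516) = -141580 + 60510 = -81070)
(Y(276) + 190658)*((-112671 - 1*239966) + m) = (-134*276**3 + 190658)*((-112671 - 1*239966) - 81070) = (-134*21024576 + 190658)*((-112671 - 239966) - 81070) = (-2817293184 + 190658)*(-352637 - 81070) = -2817102526*(-433707) = 1221797085243882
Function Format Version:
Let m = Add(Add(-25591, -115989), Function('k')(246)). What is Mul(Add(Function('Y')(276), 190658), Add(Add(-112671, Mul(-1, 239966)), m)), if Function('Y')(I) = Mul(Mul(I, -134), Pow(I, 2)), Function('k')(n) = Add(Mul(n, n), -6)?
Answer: 1221797085243882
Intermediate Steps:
Function('k')(n) = Add(-6, Pow(n, 2)) (Function('k')(n) = Add(Pow(n, 2), -6) = Add(-6, Pow(n, 2)))
Function('Y')(I) = Mul(-134, Pow(I, 3)) (Function('Y')(I) = Mul(Mul(-134, I), Pow(I, 2)) = Mul(-134, Pow(I, 3)))
m = -81070 (m = Add(Add(-25591, -115989), Add(-6, Pow(246, 2))) = Add(-141580, Add(-6, 60516)) = Add(-141580, 60510) = -81070)
Mul(Add(Function('Y')(276), 190658), Add(Add(-112671, Mul(-1, 239966)), m)) = Mul(Add(Mul(-134, Pow(276, 3)), 190658), Add(Add(-112671, Mul(-1, 239966)), -81070)) = Mul(Add(Mul(-134, 21024576), 190658), Add(Add(-112671, -239966), -81070)) = Mul(Add(-2817293184, 190658), Add(-352637, -81070)) = Mul(-2817102526, -433707) = 1221797085243882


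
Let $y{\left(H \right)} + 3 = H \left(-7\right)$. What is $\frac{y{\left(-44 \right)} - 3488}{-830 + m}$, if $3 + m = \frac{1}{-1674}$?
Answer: $\frac{5328342}{1394443} \approx 3.8211$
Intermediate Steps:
$m = - \frac{5023}{1674}$ ($m = -3 + \frac{1}{-1674} = -3 - \frac{1}{1674} = - \frac{5023}{1674} \approx -3.0006$)
$y{\left(H \right)} = -3 - 7 H$ ($y{\left(H \right)} = -3 + H \left(-7\right) = -3 - 7 H$)
$\frac{y{\left(-44 \right)} - 3488}{-830 + m} = \frac{\left(-3 - -308\right) - 3488}{-830 - \frac{5023}{1674}} = \frac{\left(-3 + 308\right) - 3488}{- \frac{1394443}{1674}} = \left(305 - 3488\right) \left(- \frac{1674}{1394443}\right) = \left(-3183\right) \left(- \frac{1674}{1394443}\right) = \frac{5328342}{1394443}$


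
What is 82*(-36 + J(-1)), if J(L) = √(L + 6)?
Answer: -2952 + 82*√5 ≈ -2768.6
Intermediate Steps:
J(L) = √(6 + L)
82*(-36 + J(-1)) = 82*(-36 + √(6 - 1)) = 82*(-36 + √5) = -2952 + 82*√5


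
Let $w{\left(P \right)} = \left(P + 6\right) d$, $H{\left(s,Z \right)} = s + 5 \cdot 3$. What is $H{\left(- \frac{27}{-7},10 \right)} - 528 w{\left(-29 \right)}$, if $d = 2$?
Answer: $\frac{170148}{7} \approx 24307.0$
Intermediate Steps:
$H{\left(s,Z \right)} = 15 + s$ ($H{\left(s,Z \right)} = s + 15 = 15 + s$)
$w{\left(P \right)} = 12 + 2 P$ ($w{\left(P \right)} = \left(P + 6\right) 2 = \left(6 + P\right) 2 = 12 + 2 P$)
$H{\left(- \frac{27}{-7},10 \right)} - 528 w{\left(-29 \right)} = \left(15 - \frac{27}{-7}\right) - 528 \left(12 + 2 \left(-29\right)\right) = \left(15 - - \frac{27}{7}\right) - 528 \left(12 - 58\right) = \left(15 + \frac{27}{7}\right) - -24288 = \frac{132}{7} + 24288 = \frac{170148}{7}$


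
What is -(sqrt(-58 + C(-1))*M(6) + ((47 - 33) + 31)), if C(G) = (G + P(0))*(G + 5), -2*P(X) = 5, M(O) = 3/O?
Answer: -45 - 3*I*sqrt(2) ≈ -45.0 - 4.2426*I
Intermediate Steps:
P(X) = -5/2 (P(X) = -1/2*5 = -5/2)
C(G) = (5 + G)*(-5/2 + G) (C(G) = (G - 5/2)*(G + 5) = (-5/2 + G)*(5 + G) = (5 + G)*(-5/2 + G))
-(sqrt(-58 + C(-1))*M(6) + ((47 - 33) + 31)) = -(sqrt(-58 + (-25/2 + (-1)**2 + (5/2)*(-1)))*(3/6) + ((47 - 33) + 31)) = -(sqrt(-58 + (-25/2 + 1 - 5/2))*(3*(1/6)) + (14 + 31)) = -(sqrt(-58 - 14)*(1/2) + 45) = -(sqrt(-72)*(1/2) + 45) = -((6*I*sqrt(2))*(1/2) + 45) = -(3*I*sqrt(2) + 45) = -(45 + 3*I*sqrt(2)) = -45 - 3*I*sqrt(2)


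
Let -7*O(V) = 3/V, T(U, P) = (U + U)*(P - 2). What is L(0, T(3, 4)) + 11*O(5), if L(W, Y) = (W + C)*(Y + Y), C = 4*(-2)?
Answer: -6753/35 ≈ -192.94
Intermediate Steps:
T(U, P) = 2*U*(-2 + P) (T(U, P) = (2*U)*(-2 + P) = 2*U*(-2 + P))
O(V) = -3/(7*V)
C = -8
L(W, Y) = 2*Y*(-8 + W) (L(W, Y) = (W - 8)*(Y + Y) = (-8 + W)*(2*Y) = 2*Y*(-8 + W))
L(0, T(3, 4)) + 11*O(5) = 2*(2*3*(-2 + 4))*(-8 + 0) + 11*(-3/7/5) = 2*(2*3*2)*(-8) + 11*(-3/7*⅕) = 2*12*(-8) + 11*(-3/35) = -192 - 33/35 = -6753/35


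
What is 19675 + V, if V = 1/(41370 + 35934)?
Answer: 1520956201/77304 ≈ 19675.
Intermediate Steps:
V = 1/77304 ≈ 1.2936e-5
19675 + V = 19675 + 1/77304 = 1520956201/77304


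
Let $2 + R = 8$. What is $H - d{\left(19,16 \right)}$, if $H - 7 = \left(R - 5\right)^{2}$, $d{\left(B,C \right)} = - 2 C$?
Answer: $40$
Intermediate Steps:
$R = 6$ ($R = -2 + 8 = 6$)
$H = 8$ ($H = 7 + \left(6 - 5\right)^{2} = 7 + 1^{2} = 7 + 1 = 8$)
$H - d{\left(19,16 \right)} = 8 - \left(-2\right) 16 = 8 - -32 = 8 + 32 = 40$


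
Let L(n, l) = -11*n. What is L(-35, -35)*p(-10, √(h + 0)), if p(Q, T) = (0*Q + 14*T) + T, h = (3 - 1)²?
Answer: 11550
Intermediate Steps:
h = 4 (h = 2² = 4)
p(Q, T) = 15*T (p(Q, T) = (0 + 14*T) + T = 14*T + T = 15*T)
L(-35, -35)*p(-10, √(h + 0)) = (-11*(-35))*(15*√(4 + 0)) = 385*(15*√4) = 385*(15*2) = 385*30 = 11550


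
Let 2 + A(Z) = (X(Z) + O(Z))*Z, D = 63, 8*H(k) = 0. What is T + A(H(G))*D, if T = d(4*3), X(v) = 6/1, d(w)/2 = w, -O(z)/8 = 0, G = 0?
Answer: -102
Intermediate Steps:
O(z) = 0 (O(z) = -8*0 = 0)
H(k) = 0 (H(k) = (⅛)*0 = 0)
d(w) = 2*w
X(v) = 6 (X(v) = 6*1 = 6)
A(Z) = -2 + 6*Z (A(Z) = -2 + (6 + 0)*Z = -2 + 6*Z)
T = 24 (T = 2*(4*3) = 2*12 = 24)
T + A(H(G))*D = 24 + (-2 + 6*0)*63 = 24 + (-2 + 0)*63 = 24 - 2*63 = 24 - 126 = -102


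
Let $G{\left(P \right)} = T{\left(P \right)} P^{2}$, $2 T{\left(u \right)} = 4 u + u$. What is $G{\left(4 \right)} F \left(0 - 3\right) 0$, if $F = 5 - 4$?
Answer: $0$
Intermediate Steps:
$F = 1$
$T{\left(u \right)} = \frac{5 u}{2}$ ($T{\left(u \right)} = \frac{4 u + u}{2} = \frac{5 u}{2}$)
$G{\left(P \right)} = \frac{5 P^{3}}{2}$ ($G{\left(P \right)} = \frac{5 P}{2} P^{2} = \frac{5 P^{3}}{2}$)
$G{\left(4 \right)} F \left(0 - 3\right) 0 = \frac{5 \cdot 4^{3}}{2} \cdot 1 \left(0 - 3\right) 0 = \frac{5}{2} \cdot 64 \cdot 1 \left(\left(-3\right) 0\right) = 160 \cdot 1 \cdot 0 = 160 \cdot 0 = 0$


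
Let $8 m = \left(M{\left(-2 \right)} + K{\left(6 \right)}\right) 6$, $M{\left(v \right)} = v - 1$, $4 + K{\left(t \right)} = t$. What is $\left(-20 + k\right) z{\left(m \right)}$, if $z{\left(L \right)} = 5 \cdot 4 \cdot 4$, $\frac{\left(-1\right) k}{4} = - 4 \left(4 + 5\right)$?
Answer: $9920$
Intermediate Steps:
$k = 144$ ($k = - 4 \left(- 4 \left(4 + 5\right)\right) = - 4 \left(\left(-4\right) 9\right) = \left(-4\right) \left(-36\right) = 144$)
$K{\left(t \right)} = -4 + t$
$M{\left(v \right)} = -1 + v$
$m = - \frac{3}{4}$ ($m = \frac{\left(\left(-1 - 2\right) + \left(-4 + 6\right)\right) 6}{8} = \frac{\left(-3 + 2\right) 6}{8} = \frac{\left(-1\right) 6}{8} = \frac{1}{8} \left(-6\right) = - \frac{3}{4} \approx -0.75$)
$z{\left(L \right)} = 80$ ($z{\left(L \right)} = 20 \cdot 4 = 80$)
$\left(-20 + k\right) z{\left(m \right)} = \left(-20 + 144\right) 80 = 124 \cdot 80 = 9920$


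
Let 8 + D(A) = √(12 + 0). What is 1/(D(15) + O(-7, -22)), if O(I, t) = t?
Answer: -5/148 - √3/444 ≈ -0.037685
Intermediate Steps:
D(A) = -8 + 2*√3 (D(A) = -8 + √(12 + 0) = -8 + √12 = -8 + 2*√3)
1/(D(15) + O(-7, -22)) = 1/((-8 + 2*√3) - 22) = 1/(-30 + 2*√3)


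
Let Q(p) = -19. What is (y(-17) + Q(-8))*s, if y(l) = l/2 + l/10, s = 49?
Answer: -7154/5 ≈ -1430.8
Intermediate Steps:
y(l) = 3*l/5 (y(l) = l*(1/2) + l*(1/10) = l/2 + l/10 = 3*l/5)
(y(-17) + Q(-8))*s = ((3/5)*(-17) - 19)*49 = (-51/5 - 19)*49 = -146/5*49 = -7154/5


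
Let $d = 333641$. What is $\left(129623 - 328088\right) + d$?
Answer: $135176$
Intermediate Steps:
$\left(129623 - 328088\right) + d = \left(129623 - 328088\right) + 333641 = -198465 + 333641 = 135176$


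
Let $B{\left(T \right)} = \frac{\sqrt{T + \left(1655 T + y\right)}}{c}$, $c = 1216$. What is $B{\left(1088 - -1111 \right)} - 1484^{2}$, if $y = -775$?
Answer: $-2202256 + \frac{11 \sqrt{30089}}{1216} \approx -2.2023 \cdot 10^{6}$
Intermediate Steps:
$B{\left(T \right)} = \frac{\sqrt{-775 + 1656 T}}{1216}$ ($B{\left(T \right)} = \frac{\sqrt{T + \left(1655 T - 775\right)}}{1216} = \sqrt{T + \left(-775 + 1655 T\right)} \frac{1}{1216} = \sqrt{-775 + 1656 T} \frac{1}{1216} = \frac{\sqrt{-775 + 1656 T}}{1216}$)
$B{\left(1088 - -1111 \right)} - 1484^{2} = \frac{\sqrt{-775 + 1656 \left(1088 - -1111\right)}}{1216} - 1484^{2} = \frac{\sqrt{-775 + 1656 \left(1088 + 1111\right)}}{1216} - 2202256 = \frac{\sqrt{-775 + 1656 \cdot 2199}}{1216} - 2202256 = \frac{\sqrt{-775 + 3641544}}{1216} - 2202256 = \frac{\sqrt{3640769}}{1216} - 2202256 = \frac{11 \sqrt{30089}}{1216} - 2202256 = -2202256 + \frac{11 \sqrt{30089}}{1216}$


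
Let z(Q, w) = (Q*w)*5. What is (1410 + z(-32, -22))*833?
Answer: 4106690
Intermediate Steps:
z(Q, w) = 5*Q*w
(1410 + z(-32, -22))*833 = (1410 + 5*(-32)*(-22))*833 = (1410 + 3520)*833 = 4930*833 = 4106690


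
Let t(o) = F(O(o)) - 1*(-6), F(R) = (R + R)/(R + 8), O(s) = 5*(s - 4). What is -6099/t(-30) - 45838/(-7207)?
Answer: -3530325205/4727792 ≈ -746.72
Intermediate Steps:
O(s) = -20 + 5*s (O(s) = 5*(-4 + s) = -20 + 5*s)
F(R) = 2*R/(8 + R) (F(R) = (2*R)/(8 + R) = 2*R/(8 + R))
t(o) = 6 + 2*(-20 + 5*o)/(-12 + 5*o) (t(o) = 2*(-20 + 5*o)/(8 + (-20 + 5*o)) - 1*(-6) = 2*(-20 + 5*o)/(-12 + 5*o) + 6 = 6 + 2*(-20 + 5*o)/(-12 + 5*o))
-6099/t(-30) - 45838/(-7207) = -6099*(-12 + 5*(-30))/(8*(-14 + 5*(-30))) - 45838/(-7207) = -6099*(-12 - 150)/(8*(-14 - 150)) - 45838*(-1/7207) = -6099/(8*(-164)/(-162)) + 45838/7207 = -6099/(8*(-1/162)*(-164)) + 45838/7207 = -6099/656/81 + 45838/7207 = -6099*81/656 + 45838/7207 = -494019/656 + 45838/7207 = -3530325205/4727792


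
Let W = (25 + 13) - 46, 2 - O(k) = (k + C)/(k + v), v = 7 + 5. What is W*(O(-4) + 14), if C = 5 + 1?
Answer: -126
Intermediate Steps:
v = 12
C = 6
O(k) = 2 - (6 + k)/(12 + k) (O(k) = 2 - (k + 6)/(k + 12) = 2 - (6 + k)/(12 + k))
W = -8 (W = 38 - 46 = -8)
W*(O(-4) + 14) = -8*((18 - 4)/(12 - 4) + 14) = -8*(14/8 + 14) = -8*((⅛)*14 + 14) = -8*(7/4 + 14) = -8*63/4 = -126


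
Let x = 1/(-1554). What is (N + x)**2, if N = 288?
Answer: 200301897601/2414916 ≈ 82944.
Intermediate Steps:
x = -1/1554 ≈ -0.00064350
(N + x)**2 = (288 - 1/1554)**2 = (447551/1554)**2 = 200301897601/2414916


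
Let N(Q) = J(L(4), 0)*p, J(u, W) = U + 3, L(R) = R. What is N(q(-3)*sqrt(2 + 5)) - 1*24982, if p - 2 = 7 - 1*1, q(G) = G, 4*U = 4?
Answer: -24950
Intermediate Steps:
U = 1 (U = (1/4)*4 = 1)
p = 8 (p = 2 + (7 - 1*1) = 2 + (7 - 1) = 2 + 6 = 8)
J(u, W) = 4 (J(u, W) = 1 + 3 = 4)
N(Q) = 32 (N(Q) = 4*8 = 32)
N(q(-3)*sqrt(2 + 5)) - 1*24982 = 32 - 1*24982 = 32 - 24982 = -24950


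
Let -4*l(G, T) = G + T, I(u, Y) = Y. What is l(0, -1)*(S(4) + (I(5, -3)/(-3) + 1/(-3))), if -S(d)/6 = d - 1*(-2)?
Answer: -53/6 ≈ -8.8333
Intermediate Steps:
S(d) = -12 - 6*d (S(d) = -6*(d - 1*(-2)) = -6*(d + 2) = -6*(2 + d) = -12 - 6*d)
l(G, T) = -G/4 - T/4 (l(G, T) = -(G + T)/4 = -G/4 - T/4)
l(0, -1)*(S(4) + (I(5, -3)/(-3) + 1/(-3))) = (-¼*0 - ¼*(-1))*((-12 - 6*4) + (-3/(-3) + 1/(-3))) = (0 + ¼)*((-12 - 24) + (-3*(-⅓) + 1*(-⅓))) = (-36 + (1 - ⅓))/4 = (-36 + ⅔)/4 = (¼)*(-106/3) = -53/6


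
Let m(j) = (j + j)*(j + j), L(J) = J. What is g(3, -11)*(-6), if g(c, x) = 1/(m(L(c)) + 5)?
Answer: -6/41 ≈ -0.14634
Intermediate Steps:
m(j) = 4*j**2 (m(j) = (2*j)*(2*j) = 4*j**2)
g(c, x) = 1/(5 + 4*c**2) (g(c, x) = 1/(4*c**2 + 5) = 1/(5 + 4*c**2))
g(3, -11)*(-6) = -6/(5 + 4*3**2) = -6/(5 + 4*9) = -6/(5 + 36) = -6/41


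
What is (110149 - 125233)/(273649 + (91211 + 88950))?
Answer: -2514/75635 ≈ -0.033239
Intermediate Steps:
(110149 - 125233)/(273649 + (91211 + 88950)) = -15084/(273649 + 180161) = -15084/453810 = -15084*1/453810 = -2514/75635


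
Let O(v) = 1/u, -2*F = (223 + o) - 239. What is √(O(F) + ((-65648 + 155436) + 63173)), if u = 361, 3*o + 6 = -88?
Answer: √55218922/19 ≈ 391.10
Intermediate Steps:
o = -94/3 (o = -2 + (⅓)*(-88) = -2 - 88/3 = -94/3 ≈ -31.333)
F = 71/3 (F = -((223 - 94/3) - 239)/2 = -(575/3 - 239)/2 = -½*(-142/3) = 71/3 ≈ 23.667)
O(v) = 1/361
√(O(F) + ((-65648 + 155436) + 63173)) = √(1/361 + ((-65648 + 155436) + 63173)) = √(1/361 + (89788 + 63173)) = √(1/361 + 152961) = √(55218922/361) = √55218922/19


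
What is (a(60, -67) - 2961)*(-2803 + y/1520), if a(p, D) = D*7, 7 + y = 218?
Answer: 1461299707/152 ≈ 9.6138e+6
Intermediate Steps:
y = 211 (y = -7 + 218 = 211)
a(p, D) = 7*D
(a(60, -67) - 2961)*(-2803 + y/1520) = (7*(-67) - 2961)*(-2803 + 211/1520) = (-469 - 2961)*(-2803 + 211*(1/1520)) = -3430*(-2803 + 211/1520) = -3430*(-4260349/1520) = 1461299707/152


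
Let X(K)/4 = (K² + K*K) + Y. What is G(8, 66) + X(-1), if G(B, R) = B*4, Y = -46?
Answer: -144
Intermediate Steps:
G(B, R) = 4*B
X(K) = -184 + 8*K² (X(K) = 4*((K² + K*K) - 46) = 4*((K² + K²) - 46) = 4*(2*K² - 46) = 4*(-46 + 2*K²) = -184 + 8*K²)
G(8, 66) + X(-1) = 4*8 + (-184 + 8*(-1)²) = 32 + (-184 + 8*1) = 32 + (-184 + 8) = 32 - 176 = -144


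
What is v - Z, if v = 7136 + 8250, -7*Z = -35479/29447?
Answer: 3171465315/206129 ≈ 15386.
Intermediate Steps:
Z = 35479/206129 (Z = -(-35479)/(7*29447) = -⅐*(-35479/29447) = 35479/206129 ≈ 0.17212)
v = 15386
v - Z = 15386 - 1*35479/206129 = 15386 - 35479/206129 = 3171465315/206129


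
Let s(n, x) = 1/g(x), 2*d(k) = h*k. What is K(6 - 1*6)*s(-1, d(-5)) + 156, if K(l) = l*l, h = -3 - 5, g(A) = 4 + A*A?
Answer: 156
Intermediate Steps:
g(A) = 4 + A**2
h = -8
K(l) = l**2
d(k) = -4*k (d(k) = (-8*k)/2 = -4*k)
s(n, x) = 1/(4 + x**2)
K(6 - 1*6)*s(-1, d(-5)) + 156 = (6 - 1*6)**2/(4 + (-4*(-5))**2) + 156 = (6 - 6)**2/(4 + 20**2) + 156 = 0**2/(4 + 400) + 156 = 0/404 + 156 = 0*(1/404) + 156 = 0 + 156 = 156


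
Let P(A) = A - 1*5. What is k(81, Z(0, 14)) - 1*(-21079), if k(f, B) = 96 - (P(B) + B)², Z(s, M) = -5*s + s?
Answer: 21150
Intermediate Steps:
P(A) = -5 + A (P(A) = A - 5 = -5 + A)
Z(s, M) = -4*s
k(f, B) = 96 - (-5 + 2*B)² (k(f, B) = 96 - ((-5 + B) + B)² = 96 - (-5 + 2*B)²)
k(81, Z(0, 14)) - 1*(-21079) = (96 - (-5 + 2*(-4*0))²) - 1*(-21079) = (96 - (-5 + 2*0)²) + 21079 = (96 - (-5 + 0)²) + 21079 = (96 - 1*(-5)²) + 21079 = (96 - 1*25) + 21079 = (96 - 25) + 21079 = 71 + 21079 = 21150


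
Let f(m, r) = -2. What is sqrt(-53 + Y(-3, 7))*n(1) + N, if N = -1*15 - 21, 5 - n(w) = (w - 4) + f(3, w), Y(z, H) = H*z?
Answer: -36 + 10*I*sqrt(74) ≈ -36.0 + 86.023*I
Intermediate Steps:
n(w) = 11 - w (n(w) = 5 - ((w - 4) - 2) = 5 - ((-4 + w) - 2) = 5 - (-6 + w) = 5 + (6 - w) = 11 - w)
N = -36 (N = -15 - 21 = -36)
sqrt(-53 + Y(-3, 7))*n(1) + N = sqrt(-53 + 7*(-3))*(11 - 1*1) - 36 = sqrt(-53 - 21)*(11 - 1) - 36 = sqrt(-74)*10 - 36 = (I*sqrt(74))*10 - 36 = 10*I*sqrt(74) - 36 = -36 + 10*I*sqrt(74)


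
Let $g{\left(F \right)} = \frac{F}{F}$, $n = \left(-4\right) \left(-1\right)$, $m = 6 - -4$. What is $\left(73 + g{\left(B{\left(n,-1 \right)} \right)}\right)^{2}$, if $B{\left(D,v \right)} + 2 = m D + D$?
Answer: $5476$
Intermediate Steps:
$m = 10$ ($m = 6 + 4 = 10$)
$n = 4$
$B{\left(D,v \right)} = -2 + 11 D$ ($B{\left(D,v \right)} = -2 + \left(10 D + D\right) = -2 + 11 D$)
$g{\left(F \right)} = 1$
$\left(73 + g{\left(B{\left(n,-1 \right)} \right)}\right)^{2} = \left(73 + 1\right)^{2} = 74^{2} = 5476$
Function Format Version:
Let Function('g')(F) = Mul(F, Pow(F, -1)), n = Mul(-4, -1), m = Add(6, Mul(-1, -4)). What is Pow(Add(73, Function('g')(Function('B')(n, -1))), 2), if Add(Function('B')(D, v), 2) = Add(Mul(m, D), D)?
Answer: 5476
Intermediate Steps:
m = 10 (m = Add(6, 4) = 10)
n = 4
Function('B')(D, v) = Add(-2, Mul(11, D)) (Function('B')(D, v) = Add(-2, Add(Mul(10, D), D)) = Add(-2, Mul(11, D)))
Function('g')(F) = 1
Pow(Add(73, Function('g')(Function('B')(n, -1))), 2) = Pow(Add(73, 1), 2) = Pow(74, 2) = 5476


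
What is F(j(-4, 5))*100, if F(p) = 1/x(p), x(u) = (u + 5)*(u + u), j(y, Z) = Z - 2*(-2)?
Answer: 25/63 ≈ 0.39683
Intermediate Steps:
j(y, Z) = 4 + Z (j(y, Z) = Z + 4 = 4 + Z)
x(u) = 2*u*(5 + u) (x(u) = (5 + u)*(2*u) = 2*u*(5 + u))
F(p) = 1/(2*p*(5 + p))
F(j(-4, 5))*100 = (1/(2*(4 + 5)*(5 + (4 + 5))))*100 = ((½)/(9*(5 + 9)))*100 = ((½)*(⅑)/14)*100 = ((½)*(⅑)*(1/14))*100 = (1/252)*100 = 25/63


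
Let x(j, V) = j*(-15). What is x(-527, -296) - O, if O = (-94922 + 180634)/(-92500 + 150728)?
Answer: 115051657/14557 ≈ 7903.5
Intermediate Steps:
x(j, V) = -15*j
O = 21428/14557 (O = 85712/58228 = 85712*(1/58228) = 21428/14557 ≈ 1.4720)
x(-527, -296) - O = -15*(-527) - 1*21428/14557 = 7905 - 21428/14557 = 115051657/14557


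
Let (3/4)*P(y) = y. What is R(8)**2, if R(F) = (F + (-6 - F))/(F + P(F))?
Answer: 81/784 ≈ 0.10332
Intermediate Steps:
P(y) = 4*y/3
R(F) = -18/(7*F) (R(F) = (F + (-6 - F))/(F + 4*F/3) = -6*3/(7*F) = -18/(7*F))
R(8)**2 = (-18/7/8)**2 = (-18/7*1/8)**2 = (-9/28)**2 = 81/784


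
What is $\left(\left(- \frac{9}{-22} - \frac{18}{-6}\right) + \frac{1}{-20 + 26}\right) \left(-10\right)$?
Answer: $- \frac{1180}{33} \approx -35.758$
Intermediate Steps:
$\left(\left(- \frac{9}{-22} - \frac{18}{-6}\right) + \frac{1}{-20 + 26}\right) \left(-10\right) = \left(\left(\left(-9\right) \left(- \frac{1}{22}\right) - -3\right) + \frac{1}{6}\right) \left(-10\right) = \left(\left(\frac{9}{22} + 3\right) + \frac{1}{6}\right) \left(-10\right) = \left(\frac{75}{22} + \frac{1}{6}\right) \left(-10\right) = \frac{118}{33} \left(-10\right) = - \frac{1180}{33}$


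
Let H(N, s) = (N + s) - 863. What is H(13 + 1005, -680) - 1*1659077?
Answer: -1659602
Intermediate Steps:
H(N, s) = -863 + N + s
H(13 + 1005, -680) - 1*1659077 = (-863 + (13 + 1005) - 680) - 1*1659077 = (-863 + 1018 - 680) - 1659077 = -525 - 1659077 = -1659602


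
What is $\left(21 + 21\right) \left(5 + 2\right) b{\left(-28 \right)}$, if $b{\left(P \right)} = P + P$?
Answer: $-16464$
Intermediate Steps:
$b{\left(P \right)} = 2 P$
$\left(21 + 21\right) \left(5 + 2\right) b{\left(-28 \right)} = \left(21 + 21\right) \left(5 + 2\right) 2 \left(-28\right) = 42 \cdot 7 \left(-56\right) = 294 \left(-56\right) = -16464$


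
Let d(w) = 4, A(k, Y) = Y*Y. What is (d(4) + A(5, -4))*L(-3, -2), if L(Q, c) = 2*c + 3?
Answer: -20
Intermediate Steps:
A(k, Y) = Y**2
L(Q, c) = 3 + 2*c
(d(4) + A(5, -4))*L(-3, -2) = (4 + (-4)**2)*(3 + 2*(-2)) = (4 + 16)*(3 - 4) = 20*(-1) = -20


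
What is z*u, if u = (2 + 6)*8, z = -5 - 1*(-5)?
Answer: 0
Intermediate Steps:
z = 0 (z = -5 + 5 = 0)
u = 64 (u = 8*8 = 64)
z*u = 0*64 = 0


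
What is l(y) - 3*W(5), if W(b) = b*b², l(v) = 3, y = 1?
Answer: -372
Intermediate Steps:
W(b) = b³
l(y) - 3*W(5) = 3 - 3*5³ = 3 - 3*125 = 3 - 375 = -372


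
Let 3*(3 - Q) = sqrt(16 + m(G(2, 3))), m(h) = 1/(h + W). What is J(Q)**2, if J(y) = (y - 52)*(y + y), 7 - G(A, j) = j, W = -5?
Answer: 887344/9 - 160448*sqrt(15)/9 ≈ 29548.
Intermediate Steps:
G(A, j) = 7 - j
m(h) = 1/(-5 + h) (m(h) = 1/(h - 5) = 1/(-5 + h))
Q = 3 - sqrt(15)/3 (Q = 3 - sqrt(16 + 1/(-5 + (7 - 1*3)))/3 = 3 - sqrt(16 + 1/(-5 + (7 - 3)))/3 = 3 - sqrt(16 + 1/(-5 + 4))/3 = 3 - sqrt(16 + 1/(-1))/3 = 3 - sqrt(16 - 1)/3 = 3 - sqrt(15)/3 ≈ 1.7090)
J(y) = 2*y*(-52 + y) (J(y) = (-52 + y)*(2*y) = 2*y*(-52 + y))
J(Q)**2 = (2*(3 - sqrt(15)/3)*(-52 + (3 - sqrt(15)/3)))**2 = (2*(3 - sqrt(15)/3)*(-49 - sqrt(15)/3))**2 = (2*(-49 - sqrt(15)/3)*(3 - sqrt(15)/3))**2 = 4*(-49 - sqrt(15)/3)**2*(3 - sqrt(15)/3)**2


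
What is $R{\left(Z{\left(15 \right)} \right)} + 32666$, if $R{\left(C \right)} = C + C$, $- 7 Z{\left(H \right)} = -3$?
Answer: $\frac{228668}{7} \approx 32667.0$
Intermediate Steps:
$Z{\left(H \right)} = \frac{3}{7}$ ($Z{\left(H \right)} = \left(- \frac{1}{7}\right) \left(-3\right) = \frac{3}{7}$)
$R{\left(C \right)} = 2 C$
$R{\left(Z{\left(15 \right)} \right)} + 32666 = 2 \cdot \frac{3}{7} + 32666 = \frac{6}{7} + 32666 = \frac{228668}{7}$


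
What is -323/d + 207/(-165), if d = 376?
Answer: -43709/20680 ≈ -2.1136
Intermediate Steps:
-323/d + 207/(-165) = -323/376 + 207/(-165) = -323*1/376 + 207*(-1/165) = -323/376 - 69/55 = -43709/20680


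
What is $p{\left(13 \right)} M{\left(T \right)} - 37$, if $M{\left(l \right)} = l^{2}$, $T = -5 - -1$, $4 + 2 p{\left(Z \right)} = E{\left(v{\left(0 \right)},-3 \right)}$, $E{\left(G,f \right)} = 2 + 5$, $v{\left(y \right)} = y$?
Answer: $-13$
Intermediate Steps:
$E{\left(G,f \right)} = 7$
$p{\left(Z \right)} = \frac{3}{2}$ ($p{\left(Z \right)} = -2 + \frac{1}{2} \cdot 7 = -2 + \frac{7}{2} = \frac{3}{2}$)
$T = -4$ ($T = -5 + 1 = -4$)
$p{\left(13 \right)} M{\left(T \right)} - 37 = \frac{3 \left(-4\right)^{2}}{2} - 37 = \frac{3}{2} \cdot 16 - 37 = 24 - 37 = -13$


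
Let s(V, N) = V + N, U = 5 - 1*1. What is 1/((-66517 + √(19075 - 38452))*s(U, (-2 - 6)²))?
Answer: -66517/300868085288 - 3*I*√2153/300868085288 ≈ -2.2108e-7 - 4.6267e-10*I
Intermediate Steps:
U = 4 (U = 5 - 1 = 4)
s(V, N) = N + V
1/((-66517 + √(19075 - 38452))*s(U, (-2 - 6)²)) = 1/((-66517 + √(19075 - 38452))*((-2 - 6)² + 4)) = 1/((-66517 + √(-19377))*((-8)² + 4)) = 1/((-66517 + 3*I*√2153)*(64 + 4)) = 1/(-66517 + 3*I*√2153*68) = (1/68)/(-66517 + 3*I*√2153) = 1/(68*(-66517 + 3*I*√2153))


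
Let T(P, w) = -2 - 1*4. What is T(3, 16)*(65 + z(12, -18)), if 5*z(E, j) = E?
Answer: -2022/5 ≈ -404.40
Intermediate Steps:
T(P, w) = -6 (T(P, w) = -2 - 4 = -6)
z(E, j) = E/5
T(3, 16)*(65 + z(12, -18)) = -6*(65 + (⅕)*12) = -6*(65 + 12/5) = -6*337/5 = -2022/5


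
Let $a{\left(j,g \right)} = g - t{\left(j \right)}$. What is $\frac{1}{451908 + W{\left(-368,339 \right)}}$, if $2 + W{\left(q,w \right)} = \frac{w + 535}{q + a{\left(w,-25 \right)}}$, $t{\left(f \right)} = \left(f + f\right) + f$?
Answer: $\frac{705}{318593293} \approx 2.2129 \cdot 10^{-6}$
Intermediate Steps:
$t{\left(f \right)} = 3 f$ ($t{\left(f \right)} = 2 f + f = 3 f$)
$a{\left(j,g \right)} = g - 3 j$
$W{\left(q,w \right)} = -2 + \frac{535 + w}{-25 + q - 3 w}$ ($W{\left(q,w \right)} = -2 + \frac{w + 535}{q - \left(25 + 3 w\right)} = -2 + \frac{535 + w}{-25 + q - 3 w}$)
$\frac{1}{451908 + W{\left(-368,339 \right)}} = \frac{1}{451908 + \frac{-585 - 2373 + 2 \left(-368\right)}{25 - -368 + 3 \cdot 339}} = \frac{1}{451908 + \frac{-585 - 2373 - 736}{25 + 368 + 1017}} = \frac{1}{451908 + \frac{1}{1410} \left(-3694\right)} = \frac{1}{451908 - \frac{1847}{705}} = \frac{1}{\frac{318593293}{705}} = \frac{705}{318593293}$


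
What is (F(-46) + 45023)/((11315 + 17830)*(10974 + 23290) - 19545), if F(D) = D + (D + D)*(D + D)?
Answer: 53441/998604735 ≈ 5.3516e-5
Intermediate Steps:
F(D) = D + 4*D² (F(D) = D + (2*D)*(2*D) = D + 4*D²)
(F(-46) + 45023)/((11315 + 17830)*(10974 + 23290) - 19545) = (-46*(1 + 4*(-46)) + 45023)/((11315 + 17830)*(10974 + 23290) - 19545) = (-46*(1 - 184) + 45023)/(29145*34264 - 19545) = (-46*(-183) + 45023)/(998624280 - 19545) = (8418 + 45023)/998604735 = 53441*(1/998604735) = 53441/998604735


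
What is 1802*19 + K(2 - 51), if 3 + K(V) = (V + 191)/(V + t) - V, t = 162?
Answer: 3874234/113 ≈ 34285.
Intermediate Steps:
K(V) = -3 - V + (191 + V)/(162 + V) (K(V) = -3 + ((V + 191)/(V + 162) - V) = -3 + ((191 + V)/(162 + V) - V) = -3 + (-V + (191 + V)/(162 + V)) = -3 - V + (191 + V)/(162 + V))
1802*19 + K(2 - 51) = 1802*19 + (-295 - (2 - 51)**2 - 164*(2 - 51))/(162 + (2 - 51)) = 34238 + (-295 - 1*(-49)**2 - 164*(-49))/(162 - 49) = 34238 + (-295 - 1*2401 + 8036)/113 = 34238 + (-295 - 2401 + 8036)/113 = 34238 + (1/113)*5340 = 34238 + 5340/113 = 3874234/113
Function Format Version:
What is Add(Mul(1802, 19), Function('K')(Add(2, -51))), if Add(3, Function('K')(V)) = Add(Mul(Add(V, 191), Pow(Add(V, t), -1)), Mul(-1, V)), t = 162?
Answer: Rational(3874234, 113) ≈ 34285.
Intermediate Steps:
Function('K')(V) = Add(-3, Mul(-1, V), Mul(Pow(Add(162, V), -1), Add(191, V))) (Function('K')(V) = Add(-3, Add(Mul(Add(V, 191), Pow(Add(V, 162), -1)), Mul(-1, V))) = Add(-3, Add(Mul(Add(191, V), Pow(Add(162, V), -1)), Mul(-1, V))) = Add(-3, Add(Mul(Pow(Add(162, V), -1), Add(191, V)), Mul(-1, V))) = Add(-3, Add(Mul(-1, V), Mul(Pow(Add(162, V), -1), Add(191, V)))) = Add(-3, Mul(-1, V), Mul(Pow(Add(162, V), -1), Add(191, V))))
Add(Mul(1802, 19), Function('K')(Add(2, -51))) = Add(Mul(1802, 19), Mul(Pow(Add(162, Add(2, -51)), -1), Add(-295, Mul(-1, Pow(Add(2, -51), 2)), Mul(-164, Add(2, -51))))) = Add(34238, Mul(Pow(Add(162, -49), -1), Add(-295, Mul(-1, Pow(-49, 2)), Mul(-164, -49)))) = Add(34238, Mul(Pow(113, -1), Add(-295, Mul(-1, 2401), 8036))) = Add(34238, Mul(Rational(1, 113), Add(-295, -2401, 8036))) = Add(34238, Mul(Rational(1, 113), 5340)) = Add(34238, Rational(5340, 113)) = Rational(3874234, 113)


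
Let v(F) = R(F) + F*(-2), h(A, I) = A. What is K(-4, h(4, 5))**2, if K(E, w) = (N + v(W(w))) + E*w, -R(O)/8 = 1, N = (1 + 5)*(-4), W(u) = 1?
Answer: 2500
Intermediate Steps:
N = -24 (N = 6*(-4) = -24)
R(O) = -8 (R(O) = -8*1 = -8)
v(F) = -8 - 2*F (v(F) = -8 + F*(-2) = -8 - 2*F)
K(E, w) = -34 + E*w (K(E, w) = (-24 + (-8 - 2*1)) + E*w = (-24 + (-8 - 2)) + E*w = (-24 - 10) + E*w = -34 + E*w)
K(-4, h(4, 5))**2 = (-34 - 4*4)**2 = (-34 - 16)**2 = (-50)**2 = 2500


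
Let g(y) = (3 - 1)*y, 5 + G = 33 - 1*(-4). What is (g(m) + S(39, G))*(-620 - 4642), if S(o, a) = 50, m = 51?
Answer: -799824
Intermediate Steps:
G = 32 (G = -5 + (33 - 1*(-4)) = -5 + (33 + 4) = -5 + 37 = 32)
g(y) = 2*y
(g(m) + S(39, G))*(-620 - 4642) = (2*51 + 50)*(-620 - 4642) = (102 + 50)*(-5262) = 152*(-5262) = -799824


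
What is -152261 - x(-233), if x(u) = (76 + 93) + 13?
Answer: -152443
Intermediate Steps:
x(u) = 182 (x(u) = 169 + 13 = 182)
-152261 - x(-233) = -152261 - 1*182 = -152261 - 182 = -152443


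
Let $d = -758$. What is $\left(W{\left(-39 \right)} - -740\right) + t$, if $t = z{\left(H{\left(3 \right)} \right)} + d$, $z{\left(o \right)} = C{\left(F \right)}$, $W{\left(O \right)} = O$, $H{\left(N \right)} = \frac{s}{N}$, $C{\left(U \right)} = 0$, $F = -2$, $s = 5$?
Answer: $-57$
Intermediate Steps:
$H{\left(N \right)} = \frac{5}{N}$
$z{\left(o \right)} = 0$
$t = -758$ ($t = 0 - 758 = -758$)
$\left(W{\left(-39 \right)} - -740\right) + t = \left(-39 - -740\right) - 758 = \left(-39 + 740\right) - 758 = 701 - 758 = -57$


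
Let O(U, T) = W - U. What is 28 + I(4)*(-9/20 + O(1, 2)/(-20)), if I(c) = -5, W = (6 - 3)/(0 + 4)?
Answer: 483/16 ≈ 30.188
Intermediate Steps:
W = ¾ (W = 3/4 = 3*(¼) = ¾ ≈ 0.75000)
O(U, T) = ¾ - U
28 + I(4)*(-9/20 + O(1, 2)/(-20)) = 28 - 5*(-9/20 + (¾ - 1*1)/(-20)) = 28 - 5*(-9*1/20 + (¾ - 1)*(-1/20)) = 28 - 5*(-9/20 - ¼*(-1/20)) = 28 - 5*(-9/20 + 1/80) = 28 - 5*(-7/16) = 28 + 35/16 = 483/16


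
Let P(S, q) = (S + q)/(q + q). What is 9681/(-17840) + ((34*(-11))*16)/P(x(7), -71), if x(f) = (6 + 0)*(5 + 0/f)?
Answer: -15159544441/731440 ≈ -20726.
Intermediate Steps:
x(f) = 30 (x(f) = 6*(5 + 0) = 6*5 = 30)
P(S, q) = (S + q)/(2*q) (P(S, q) = (S + q)/((2*q)) = (S + q)*(1/(2*q)) = (S + q)/(2*q))
9681/(-17840) + ((34*(-11))*16)/P(x(7), -71) = 9681/(-17840) + ((34*(-11))*16)/(((½)*(30 - 71)/(-71))) = 9681*(-1/17840) + (-374*16)/(((½)*(-1/71)*(-41))) = -9681/17840 - 5984/41/142 = -9681/17840 - 5984*142/41 = -9681/17840 - 849728/41 = -15159544441/731440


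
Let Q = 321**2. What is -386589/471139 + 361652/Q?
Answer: 130553844479/48546633699 ≈ 2.6892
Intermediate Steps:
Q = 103041
-386589/471139 + 361652/Q = -386589/471139 + 361652/103041 = 130553844479/48546633699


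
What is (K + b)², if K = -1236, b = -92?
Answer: 1763584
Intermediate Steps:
(K + b)² = (-1236 - 92)² = (-1328)² = 1763584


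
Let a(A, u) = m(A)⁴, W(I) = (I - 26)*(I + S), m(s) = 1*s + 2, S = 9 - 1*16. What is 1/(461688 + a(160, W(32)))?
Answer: 1/689209224 ≈ 1.4509e-9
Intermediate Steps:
S = -7 (S = 9 - 16 = -7)
m(s) = 2 + s (m(s) = s + 2 = 2 + s)
W(I) = (-26 + I)*(-7 + I) (W(I) = (I - 26)*(I - 7) = (-26 + I)*(-7 + I))
a(A, u) = (2 + A)⁴
1/(461688 + a(160, W(32))) = 1/(461688 + (2 + 160)⁴) = 1/(461688 + 162⁴) = 1/(461688 + 688747536) = 1/689209224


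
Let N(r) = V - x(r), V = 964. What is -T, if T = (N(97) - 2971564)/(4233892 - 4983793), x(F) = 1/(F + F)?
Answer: -576296401/145480794 ≈ -3.9613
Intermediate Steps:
x(F) = 1/(2*F)
N(r) = 964 - 1/(2*r)
T = 576296401/145480794 (T = ((964 - ½/97) - 2971564)/(4233892 - 4983793) = ((964 - ½*1/97) - 2971564)/(-749901) = ((964 - 1/194) - 2971564)*(-1/749901) = (187015/194 - 2971564)*(-1/749901) = -576296401/194*(-1/749901) = 576296401/145480794 ≈ 3.9613)
-T = -1*576296401/145480794 = -576296401/145480794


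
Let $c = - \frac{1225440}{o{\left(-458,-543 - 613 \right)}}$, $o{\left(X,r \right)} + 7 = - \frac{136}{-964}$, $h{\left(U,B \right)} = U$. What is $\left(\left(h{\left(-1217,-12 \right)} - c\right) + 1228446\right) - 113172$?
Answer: $\frac{515401727}{551} \approx 9.3539 \cdot 10^{5}$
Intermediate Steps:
$o{\left(X,r \right)} = - \frac{1653}{241}$ ($o{\left(X,r \right)} = -7 - \frac{136}{-964} = -7 - - \frac{34}{241} = -7 + \frac{34}{241} = - \frac{1653}{241}$)
$c = \frac{98443680}{551}$ ($c = - \frac{1225440}{- \frac{1653}{241}} = \left(-1225440\right) \left(- \frac{241}{1653}\right) = \frac{98443680}{551} \approx 1.7866 \cdot 10^{5}$)
$\left(\left(h{\left(-1217,-12 \right)} - c\right) + 1228446\right) - 113172 = \left(\left(-1217 - \frac{98443680}{551}\right) + 1228446\right) - 113172 = \left(- \frac{99114247}{551} + 1228446\right) - 113172 = \frac{577759499}{551} - 113172 = \frac{515401727}{551}$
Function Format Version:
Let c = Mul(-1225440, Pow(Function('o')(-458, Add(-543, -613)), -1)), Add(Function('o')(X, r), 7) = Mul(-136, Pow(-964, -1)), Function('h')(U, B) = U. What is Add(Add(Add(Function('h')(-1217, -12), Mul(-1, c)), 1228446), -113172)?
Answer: Rational(515401727, 551) ≈ 9.3539e+5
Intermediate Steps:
Function('o')(X, r) = Rational(-1653, 241) (Function('o')(X, r) = Add(-7, Mul(-136, Pow(-964, -1))) = Add(-7, Mul(-136, Rational(-1, 964))) = Add(-7, Rational(34, 241)) = Rational(-1653, 241))
c = Rational(98443680, 551) (c = Mul(-1225440, Pow(Rational(-1653, 241), -1)) = Mul(-1225440, Rational(-241, 1653)) = Rational(98443680, 551) ≈ 1.7866e+5)
Add(Add(Add(Function('h')(-1217, -12), Mul(-1, c)), 1228446), -113172) = Add(Add(Add(-1217, Mul(-1, Rational(98443680, 551))), 1228446), -113172) = Add(Add(Add(-1217, Rational(-98443680, 551)), 1228446), -113172) = Add(Add(Rational(-99114247, 551), 1228446), -113172) = Add(Rational(577759499, 551), -113172) = Rational(515401727, 551)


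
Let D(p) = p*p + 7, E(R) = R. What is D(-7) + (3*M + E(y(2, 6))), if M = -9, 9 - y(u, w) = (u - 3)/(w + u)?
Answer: 305/8 ≈ 38.125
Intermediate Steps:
y(u, w) = 9 - (-3 + u)/(u + w) (y(u, w) = 9 - (u - 3)/(w + u) = 9 - (-3 + u)/(u + w))
D(p) = 7 + p**2 (D(p) = p**2 + 7 = 7 + p**2)
D(-7) + (3*M + E(y(2, 6))) = (7 + (-7)**2) + (3*(-9) + (3 + 8*2 + 9*6)/(2 + 6)) = (7 + 49) + (-27 + (3 + 16 + 54)/8) = 56 + (-27 + (1/8)*73) = 56 + (-27 + 73/8) = 56 - 143/8 = 305/8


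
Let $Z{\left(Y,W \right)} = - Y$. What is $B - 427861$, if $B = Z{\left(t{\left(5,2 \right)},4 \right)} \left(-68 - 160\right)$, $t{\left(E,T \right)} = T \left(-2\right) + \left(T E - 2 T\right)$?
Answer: $-427405$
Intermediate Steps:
$t{\left(E,T \right)} = - 4 T + E T$ ($t{\left(E,T \right)} = - 2 T + \left(E T - 2 T\right) = - 2 T + \left(- 2 T + E T\right) = - 4 T + E T$)
$B = 456$ ($B = - 2 \left(-4 + 5\right) \left(-68 - 160\right) = - 2 \cdot 1 \left(-228\right) = \left(-1\right) 2 \left(-228\right) = \left(-2\right) \left(-228\right) = 456$)
$B - 427861 = 456 - 427861 = -427405$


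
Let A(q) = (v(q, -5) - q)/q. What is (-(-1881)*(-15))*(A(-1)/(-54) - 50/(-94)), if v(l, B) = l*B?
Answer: -852720/47 ≈ -18143.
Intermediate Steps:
v(l, B) = B*l
A(q) = -6 (A(q) = (-5*q - q)/q = (-6*q)/q = -6)
(-(-1881)*(-15))*(A(-1)/(-54) - 50/(-94)) = (-(-1881)*(-15))*(-6/(-54) - 50/(-94)) = (-171*165)*(-6*(-1/54) - 50*(-1/94)) = -28215*(⅑ + 25/47) = -28215*272/423 = -852720/47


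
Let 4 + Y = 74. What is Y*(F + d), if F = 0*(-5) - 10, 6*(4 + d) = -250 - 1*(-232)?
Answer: -1190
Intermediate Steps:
Y = 70 (Y = -4 + 74 = 70)
d = -7 (d = -4 + (-250 - 1*(-232))/6 = -4 + (-250 + 232)/6 = -4 + (⅙)*(-18) = -4 - 3 = -7)
F = -10 (F = 0 - 10 = -10)
Y*(F + d) = 70*(-10 - 7) = 70*(-17) = -1190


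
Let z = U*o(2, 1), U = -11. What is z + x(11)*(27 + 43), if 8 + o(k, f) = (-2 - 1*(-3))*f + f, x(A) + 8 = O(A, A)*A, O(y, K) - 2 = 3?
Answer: 3356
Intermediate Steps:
O(y, K) = 5 (O(y, K) = 2 + 3 = 5)
x(A) = -8 + 5*A
o(k, f) = -8 + 2*f (o(k, f) = -8 + ((-2 - 1*(-3))*f + f) = -8 + ((-2 + 3)*f + f) = -8 + (1*f + f) = -8 + (f + f) = -8 + 2*f)
z = 66 (z = -11*(-8 + 2*1) = -11*(-8 + 2) = -11*(-6) = 66)
z + x(11)*(27 + 43) = 66 + (-8 + 5*11)*(27 + 43) = 66 + (-8 + 55)*70 = 66 + 47*70 = 66 + 3290 = 3356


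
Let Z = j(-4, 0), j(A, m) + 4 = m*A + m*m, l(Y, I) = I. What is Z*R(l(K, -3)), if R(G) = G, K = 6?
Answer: 12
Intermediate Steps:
j(A, m) = -4 + m² + A*m (j(A, m) = -4 + (m*A + m*m) = -4 + (A*m + m²) = -4 + (m² + A*m) = -4 + m² + A*m)
Z = -4 (Z = -4 + 0² - 4*0 = -4 + 0 + 0 = -4)
Z*R(l(K, -3)) = -4*(-3) = 12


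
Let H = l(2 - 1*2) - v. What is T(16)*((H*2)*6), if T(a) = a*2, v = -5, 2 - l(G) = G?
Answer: 2688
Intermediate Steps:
l(G) = 2 - G
H = 7 (H = (2 - (2 - 1*2)) - 1*(-5) = (2 - (2 - 2)) + 5 = (2 - 1*0) + 5 = (2 + 0) + 5 = 2 + 5 = 7)
T(a) = 2*a
T(16)*((H*2)*6) = (2*16)*((7*2)*6) = 32*(14*6) = 32*84 = 2688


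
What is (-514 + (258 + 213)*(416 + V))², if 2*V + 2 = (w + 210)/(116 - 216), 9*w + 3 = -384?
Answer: 1514108178640849/40000 ≈ 3.7853e+10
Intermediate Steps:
w = -43 (w = -⅓ + (⅑)*(-384) = -⅓ - 128/3 = -43)
V = -367/200 (V = -1 + ((-43 + 210)/(116 - 216))/2 = -1 + (167/(-100))/2 = -1 + (167*(-1/100))/2 = -1 + (½)*(-167/100) = -1 - 167/200 = -367/200 ≈ -1.8350)
(-514 + (258 + 213)*(416 + V))² = (-514 + (258 + 213)*(416 - 367/200))² = (-514 + 471*(82833/200))² = (-514 + 39014343/200)² = (38911543/200)² = 1514108178640849/40000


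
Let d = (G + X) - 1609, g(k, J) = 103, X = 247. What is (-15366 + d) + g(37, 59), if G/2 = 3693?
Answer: -9239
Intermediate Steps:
G = 7386 (G = 2*3693 = 7386)
d = 6024 (d = (7386 + 247) - 1609 = 7633 - 1609 = 6024)
(-15366 + d) + g(37, 59) = (-15366 + 6024) + 103 = -9342 + 103 = -9239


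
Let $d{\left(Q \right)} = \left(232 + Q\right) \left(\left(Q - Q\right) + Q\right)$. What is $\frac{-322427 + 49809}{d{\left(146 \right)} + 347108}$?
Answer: $- \frac{136309}{201148} \approx -0.67766$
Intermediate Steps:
$d{\left(Q \right)} = Q \left(232 + Q\right)$ ($d{\left(Q \right)} = \left(232 + Q\right) \left(0 + Q\right) = \left(232 + Q\right) Q = Q \left(232 + Q\right)$)
$\frac{-322427 + 49809}{d{\left(146 \right)} + 347108} = \frac{-322427 + 49809}{146 \left(232 + 146\right) + 347108} = - \frac{272618}{146 \cdot 378 + 347108} = - \frac{272618}{55188 + 347108} = - \frac{272618}{402296} = \left(-272618\right) \frac{1}{402296} = - \frac{136309}{201148}$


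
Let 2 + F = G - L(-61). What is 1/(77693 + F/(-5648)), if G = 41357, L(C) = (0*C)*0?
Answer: 5648/438768709 ≈ 1.2872e-5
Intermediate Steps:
L(C) = 0 (L(C) = 0*0 = 0)
F = 41355 (F = -2 + (41357 - 1*0) = -2 + (41357 + 0) = -2 + 41357 = 41355)
1/(77693 + F/(-5648)) = 1/(77693 + 41355/(-5648)) = 1/(77693 + 41355*(-1/5648)) = 1/(77693 - 41355/5648) = 1/(438768709/5648) = 5648/438768709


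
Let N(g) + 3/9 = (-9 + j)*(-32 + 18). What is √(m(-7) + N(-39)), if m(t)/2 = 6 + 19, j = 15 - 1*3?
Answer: √69/3 ≈ 2.7689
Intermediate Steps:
j = 12 (j = 15 - 3 = 12)
m(t) = 50 (m(t) = 2*(6 + 19) = 2*25 = 50)
N(g) = -127/3 (N(g) = -⅓ + (-9 + 12)*(-32 + 18) = -⅓ + 3*(-14) = -⅓ - 42 = -127/3)
√(m(-7) + N(-39)) = √(50 - 127/3) = √(23/3) = √69/3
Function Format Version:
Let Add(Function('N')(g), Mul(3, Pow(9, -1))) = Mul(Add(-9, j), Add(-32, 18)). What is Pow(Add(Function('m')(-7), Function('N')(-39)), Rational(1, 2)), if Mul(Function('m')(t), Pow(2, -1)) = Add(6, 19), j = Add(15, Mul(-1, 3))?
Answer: Mul(Rational(1, 3), Pow(69, Rational(1, 2))) ≈ 2.7689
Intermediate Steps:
j = 12 (j = Add(15, -3) = 12)
Function('m')(t) = 50 (Function('m')(t) = Mul(2, Add(6, 19)) = Mul(2, 25) = 50)
Function('N')(g) = Rational(-127, 3) (Function('N')(g) = Add(Rational(-1, 3), Mul(Add(-9, 12), Add(-32, 18))) = Add(Rational(-1, 3), Mul(3, -14)) = Add(Rational(-1, 3), -42) = Rational(-127, 3))
Pow(Add(Function('m')(-7), Function('N')(-39)), Rational(1, 2)) = Pow(Add(50, Rational(-127, 3)), Rational(1, 2)) = Pow(Rational(23, 3), Rational(1, 2)) = Mul(Rational(1, 3), Pow(69, Rational(1, 2)))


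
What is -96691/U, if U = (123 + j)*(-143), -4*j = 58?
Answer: 27626/4433 ≈ 6.2319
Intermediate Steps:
j = -29/2 (j = -¼*58 = -29/2 ≈ -14.500)
U = -31031/2 (U = (123 - 29/2)*(-143) = (217/2)*(-143) = -31031/2 ≈ -15516.)
-96691/U = -96691/(-31031/2) = -96691*(-2/31031) = 27626/4433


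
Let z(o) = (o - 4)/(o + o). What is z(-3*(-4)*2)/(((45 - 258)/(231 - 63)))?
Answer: -70/213 ≈ -0.32864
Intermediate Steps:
z(o) = (-4 + o)/(2*o) (z(o) = (-4 + o)/((2*o)) = (-4 + o)*(1/(2*o)) = (-4 + o)/(2*o))
z(-3*(-4)*2)/(((45 - 258)/(231 - 63))) = ((-4 - 3*(-4)*2)/(2*((-3*(-4)*2))))/(((45 - 258)/(231 - 63))) = ((-4 + 12*2)/(2*((12*2))))/((-213/168)) = ((½)*(-4 + 24)/24)/((-213*1/168)) = ((½)*(1/24)*20)/(-71/56) = (5/12)*(-56/71) = -70/213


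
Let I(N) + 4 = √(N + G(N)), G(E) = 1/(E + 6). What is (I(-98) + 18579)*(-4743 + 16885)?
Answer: 225537650 + 6071*I*√207391/23 ≈ 2.2554e+8 + 1.2021e+5*I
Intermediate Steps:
G(E) = 1/(6 + E)
I(N) = -4 + √(N + 1/(6 + N))
(I(-98) + 18579)*(-4743 + 16885) = ((-4 + √((1 - 98*(6 - 98))/(6 - 98))) + 18579)*(-4743 + 16885) = ((-4 + √((1 - 98*(-92))/(-92))) + 18579)*12142 = ((-4 + √(-(1 + 9016)/92)) + 18579)*12142 = ((-4 + √(-1/92*9017)) + 18579)*12142 = ((-4 + √(-9017/92)) + 18579)*12142 = ((-4 + I*√207391/46) + 18579)*12142 = (18575 + I*√207391/46)*12142 = 225537650 + 6071*I*√207391/23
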